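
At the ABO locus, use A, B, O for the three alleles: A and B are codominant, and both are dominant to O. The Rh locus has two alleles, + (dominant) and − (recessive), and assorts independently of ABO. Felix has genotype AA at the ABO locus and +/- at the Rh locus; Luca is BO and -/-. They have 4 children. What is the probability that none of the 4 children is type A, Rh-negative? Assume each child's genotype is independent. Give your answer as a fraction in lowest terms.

81/256

ABO cross AA × BO → 1/2 A, 1/2 AB.
Rh cross +/- × -/- → 1/2 Rh+, 1/2 Rh-; so P(type A, Rh-negative) = 1/2 × 1/2 = 1/4 per child.
P(not type A, Rh-negative) = 3/4 for one child; (3/4)^4 = 81/256.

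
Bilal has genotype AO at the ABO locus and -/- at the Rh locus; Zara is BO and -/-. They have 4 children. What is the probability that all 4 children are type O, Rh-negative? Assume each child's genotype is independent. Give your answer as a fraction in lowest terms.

1/256

ABO cross AO × BO → 1/4 O, 1/4 A, 1/4 B, 1/4 AB.
Rh cross -/- × -/- → 1 Rh-; so P(type O, Rh-negative) = 1/4 × 1 = 1/4 per child.
All 4 independent: (1/4)^4 = 1/256.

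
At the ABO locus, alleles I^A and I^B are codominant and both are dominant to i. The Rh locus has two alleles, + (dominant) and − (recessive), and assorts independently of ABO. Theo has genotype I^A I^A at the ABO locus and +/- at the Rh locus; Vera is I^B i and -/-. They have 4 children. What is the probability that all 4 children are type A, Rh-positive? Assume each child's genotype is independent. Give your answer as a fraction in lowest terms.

1/256

ABO cross I^A I^A × I^B i → 1/2 A, 1/2 AB.
Rh cross +/- × -/- → 1/2 Rh+, 1/2 Rh-; so P(type A, Rh-positive) = 1/2 × 1/2 = 1/4 per child.
All 4 independent: (1/4)^4 = 1/256.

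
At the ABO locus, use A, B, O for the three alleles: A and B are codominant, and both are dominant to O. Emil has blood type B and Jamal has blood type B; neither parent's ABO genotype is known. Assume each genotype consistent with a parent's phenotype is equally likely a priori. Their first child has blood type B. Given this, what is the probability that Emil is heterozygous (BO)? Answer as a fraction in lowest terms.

Possible genotypes: Emil ∈ {BB, BO}; Jamal ∈ {BB, BO}.
Weight each parental genotype pair by prior × P(type-B child):
  BB × BB: posterior weight 4/15.
  BB × BO: posterior weight 4/15.
  BO × BB: posterior weight 4/15.
  BO × BO: posterior weight 1/5.
Sum the posterior weight over pairs where Emil is BO: 7/15.

7/15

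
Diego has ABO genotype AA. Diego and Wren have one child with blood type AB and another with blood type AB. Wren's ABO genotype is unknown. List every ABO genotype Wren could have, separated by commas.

For each candidate genotype of Wren, check whether crossing it with AA can produce every observed child phenotype.
  AA → possible child types {A} ✗
  AB → possible child types {A, AB} ✓
  AO → possible child types {A} ✗
  BB → possible child types {AB} ✓
  BO → possible child types {A, AB} ✓
  OO → possible child types {A} ✗

AB, BB, BO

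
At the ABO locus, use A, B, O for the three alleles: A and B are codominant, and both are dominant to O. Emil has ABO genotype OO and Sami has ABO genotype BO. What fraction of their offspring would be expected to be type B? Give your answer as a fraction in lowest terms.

ABO cross OO × BO → offspring phenotypes: 1/2 O, 1/2 B.
So P(type B) = 1/2.

1/2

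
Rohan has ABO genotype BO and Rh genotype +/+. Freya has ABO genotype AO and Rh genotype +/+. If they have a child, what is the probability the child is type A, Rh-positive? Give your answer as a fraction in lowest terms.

1/4

ABO cross BO × AO → offspring phenotypes: 1/4 O, 1/4 A, 1/4 B, 1/4 AB.
Rh cross +/+ × +/+ → 1 Rh+.
Independent loci: P(type A, Rh-positive) = 1/4 × 1 = 1/4.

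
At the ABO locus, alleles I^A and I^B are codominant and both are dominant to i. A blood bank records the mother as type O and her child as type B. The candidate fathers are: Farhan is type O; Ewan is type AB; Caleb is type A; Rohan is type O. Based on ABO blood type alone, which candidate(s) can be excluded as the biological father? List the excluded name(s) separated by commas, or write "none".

A candidate is excluded only if no genotype consistent with his phenotype could produce a type B child with a type O mother.
Farhan (type O): no genotype consistent with that phenotype can produce a type-B child with a type-O mother.
Caleb (type A): no genotype consistent with that phenotype can produce a type-B child with a type-O mother.
Rohan (type O): no genotype consistent with that phenotype can produce a type-B child with a type-O mother.

Farhan, Caleb, Rohan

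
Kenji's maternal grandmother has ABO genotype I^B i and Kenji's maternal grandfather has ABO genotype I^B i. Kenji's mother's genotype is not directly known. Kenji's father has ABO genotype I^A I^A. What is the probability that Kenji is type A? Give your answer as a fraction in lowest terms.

1/2

Kenji's mother's ABO genotype from I^B i × I^B i: 1/4 I^B I^B, 1/2 I^B i, 1/4 i i.
Crossing each possibility with the father I^A I^A and summing P(type A): 1/4·0 + 1/2·1/2 + 1/4·1 = 1/2.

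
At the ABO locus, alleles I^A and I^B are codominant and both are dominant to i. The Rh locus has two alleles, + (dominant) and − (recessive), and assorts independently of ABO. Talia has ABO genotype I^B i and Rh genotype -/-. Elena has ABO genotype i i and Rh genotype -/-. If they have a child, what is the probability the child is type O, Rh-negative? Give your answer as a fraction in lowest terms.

1/2

ABO cross I^B i × i i → offspring phenotypes: 1/2 O, 1/2 B.
Rh cross -/- × -/- → 1 Rh-.
Independent loci: P(type O, Rh-negative) = 1/2 × 1 = 1/2.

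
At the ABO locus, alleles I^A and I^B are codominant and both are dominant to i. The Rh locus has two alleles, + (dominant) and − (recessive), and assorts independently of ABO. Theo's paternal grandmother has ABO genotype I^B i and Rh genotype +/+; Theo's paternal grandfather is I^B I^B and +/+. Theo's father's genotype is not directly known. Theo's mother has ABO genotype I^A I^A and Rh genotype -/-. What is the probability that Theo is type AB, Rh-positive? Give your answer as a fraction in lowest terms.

Theo's father's ABO genotype from I^B i × I^B I^B: 1/2 I^B I^B, 1/2 I^B i.
Crossing each possibility with the mother I^A I^A and summing P(type AB): 1/2·1 + 1/2·1/2 = 3/4.
Similarly for Rh via the father's Rh distribution: P(Rh+) = 1.
Independent loci: 3/4 × 1 = 3/4.

3/4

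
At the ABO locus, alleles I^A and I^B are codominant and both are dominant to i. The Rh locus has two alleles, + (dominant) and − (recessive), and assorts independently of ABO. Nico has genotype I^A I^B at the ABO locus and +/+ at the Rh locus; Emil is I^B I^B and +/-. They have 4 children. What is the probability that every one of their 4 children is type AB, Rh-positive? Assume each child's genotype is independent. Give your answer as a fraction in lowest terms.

ABO cross I^A I^B × I^B I^B → 1/2 B, 1/2 AB.
Rh cross +/+ × +/- → 1 Rh+; so P(type AB, Rh-positive) = 1/2 × 1 = 1/2 per child.
All 4 independent: (1/2)^4 = 1/16.

1/16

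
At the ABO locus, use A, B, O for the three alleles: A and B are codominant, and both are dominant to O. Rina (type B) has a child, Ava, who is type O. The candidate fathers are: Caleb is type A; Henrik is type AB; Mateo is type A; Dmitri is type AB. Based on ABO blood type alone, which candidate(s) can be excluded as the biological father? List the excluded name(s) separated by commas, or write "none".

Henrik, Dmitri

A candidate is excluded only if no genotype consistent with his phenotype could produce a type O child with a type B mother.
Henrik (type AB): no genotype consistent with that phenotype can produce a type-O child with a type-B mother.
Dmitri (type AB): no genotype consistent with that phenotype can produce a type-O child with a type-B mother.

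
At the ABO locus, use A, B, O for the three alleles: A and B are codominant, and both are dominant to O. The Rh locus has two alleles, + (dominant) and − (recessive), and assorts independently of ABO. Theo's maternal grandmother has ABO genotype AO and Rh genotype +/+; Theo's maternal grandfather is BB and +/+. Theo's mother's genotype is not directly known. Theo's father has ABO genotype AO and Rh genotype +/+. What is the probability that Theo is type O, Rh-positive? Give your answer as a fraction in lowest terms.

Theo's mother's ABO genotype from AO × BB: 1/2 AB, 1/2 BO.
Crossing each possibility with the father AO and summing P(type O): 1/2·0 + 1/2·1/4 = 1/8.
Similarly for Rh via the mother's Rh distribution: P(Rh+) = 1.
Independent loci: 1/8 × 1 = 1/8.

1/8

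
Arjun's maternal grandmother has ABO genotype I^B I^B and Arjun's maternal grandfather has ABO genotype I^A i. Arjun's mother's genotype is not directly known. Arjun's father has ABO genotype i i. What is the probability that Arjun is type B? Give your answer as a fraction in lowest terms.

1/2

Arjun's mother's ABO genotype from I^B I^B × I^A i: 1/2 I^A I^B, 1/2 I^B i.
Crossing each possibility with the father i i and summing P(type B): 1/2·1/2 + 1/2·1/2 = 1/2.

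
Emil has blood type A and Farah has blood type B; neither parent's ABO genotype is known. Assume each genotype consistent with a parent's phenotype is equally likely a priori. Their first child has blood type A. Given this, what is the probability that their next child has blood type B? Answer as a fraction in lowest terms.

Possible genotypes: Emil ∈ {AA, AO}; Farah ∈ {BB, BO}.
Weight each parental genotype pair by prior × P(type-A child):
  AA × BO: posterior weight 2/3; P(next child type B) = 0.
  AO × BO: posterior weight 1/3; P(next child type B) = 1/4.
Weighted sum = 1/12.

1/12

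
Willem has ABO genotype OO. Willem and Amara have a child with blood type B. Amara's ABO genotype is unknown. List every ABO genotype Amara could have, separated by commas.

For each candidate genotype of Amara, check whether crossing it with OO can produce every observed child phenotype.
  AA → possible child types {A} ✗
  AB → possible child types {A, B} ✓
  AO → possible child types {O, A} ✗
  BB → possible child types {B} ✓
  BO → possible child types {O, B} ✓
  OO → possible child types {O} ✗

AB, BB, BO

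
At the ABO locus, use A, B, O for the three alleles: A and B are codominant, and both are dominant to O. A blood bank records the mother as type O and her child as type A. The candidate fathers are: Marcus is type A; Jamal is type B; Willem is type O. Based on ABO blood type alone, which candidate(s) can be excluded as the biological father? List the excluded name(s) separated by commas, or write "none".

A candidate is excluded only if no genotype consistent with his phenotype could produce a type A child with a type O mother.
Jamal (type B): no genotype consistent with that phenotype can produce a type-A child with a type-O mother.
Willem (type O): no genotype consistent with that phenotype can produce a type-A child with a type-O mother.

Jamal, Willem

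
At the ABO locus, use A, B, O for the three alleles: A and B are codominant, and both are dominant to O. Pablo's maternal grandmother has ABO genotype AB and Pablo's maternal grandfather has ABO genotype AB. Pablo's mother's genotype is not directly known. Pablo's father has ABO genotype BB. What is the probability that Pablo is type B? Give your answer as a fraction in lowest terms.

Pablo's mother's ABO genotype from AB × AB: 1/4 AA, 1/2 AB, 1/4 BB.
Crossing each possibility with the father BB and summing P(type B): 1/4·0 + 1/2·1/2 + 1/4·1 = 1/2.

1/2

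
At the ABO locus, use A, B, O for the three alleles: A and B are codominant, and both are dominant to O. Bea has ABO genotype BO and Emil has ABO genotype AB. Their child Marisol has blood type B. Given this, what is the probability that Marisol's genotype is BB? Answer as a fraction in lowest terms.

1/2

Cross BO × AB → 1/4 AB, 1/4 AO, 1/4 BB, 1/4 BO.
Type-B genotypes among offspring: BB (1/4), BO (1/4); total 1/2.
P(BB | type B) = (1/4) / (1/2) = 1/2.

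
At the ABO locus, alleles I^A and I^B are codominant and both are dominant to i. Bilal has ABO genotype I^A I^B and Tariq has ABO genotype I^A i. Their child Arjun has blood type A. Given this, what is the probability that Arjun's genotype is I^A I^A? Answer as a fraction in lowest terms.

1/2

Cross I^A I^B × I^A i → 1/4 I^A I^A, 1/4 I^A I^B, 1/4 I^A i, 1/4 I^B i.
Type-A genotypes among offspring: I^A I^A (1/4), I^A i (1/4); total 1/2.
P(I^A I^A | type A) = (1/4) / (1/2) = 1/2.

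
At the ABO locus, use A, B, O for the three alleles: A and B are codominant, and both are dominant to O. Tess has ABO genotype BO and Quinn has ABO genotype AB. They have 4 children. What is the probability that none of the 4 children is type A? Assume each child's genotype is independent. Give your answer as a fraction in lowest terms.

81/256

ABO cross BO × AB → 1/4 A, 1/2 B, 1/4 AB.
So P(type A) = 1/4 per child.
P(not type A) = 3/4 for one child; (3/4)^4 = 81/256.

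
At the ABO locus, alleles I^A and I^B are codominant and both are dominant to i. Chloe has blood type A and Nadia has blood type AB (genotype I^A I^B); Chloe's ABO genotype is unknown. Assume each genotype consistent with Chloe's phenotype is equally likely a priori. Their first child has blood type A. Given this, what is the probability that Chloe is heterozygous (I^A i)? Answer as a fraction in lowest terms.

1/2

Possible genotypes: Chloe ∈ {I^A I^A, I^A i}; Nadia ∈ {I^A I^B}.
Weight each parental genotype pair by prior × P(type-A child):
  I^A I^A × I^A I^B: posterior weight 1/2.
  I^A i × I^A I^B: posterior weight 1/2.
Sum the posterior weight over pairs where Chloe is I^A i: 1/2.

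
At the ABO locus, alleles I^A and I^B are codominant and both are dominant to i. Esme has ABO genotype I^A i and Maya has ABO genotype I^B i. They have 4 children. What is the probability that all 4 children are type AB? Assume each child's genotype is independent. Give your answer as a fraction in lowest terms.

ABO cross I^A i × I^B i → 1/4 O, 1/4 A, 1/4 B, 1/4 AB.
So P(type AB) = 1/4 per child.
All 4 independent: (1/4)^4 = 1/256.

1/256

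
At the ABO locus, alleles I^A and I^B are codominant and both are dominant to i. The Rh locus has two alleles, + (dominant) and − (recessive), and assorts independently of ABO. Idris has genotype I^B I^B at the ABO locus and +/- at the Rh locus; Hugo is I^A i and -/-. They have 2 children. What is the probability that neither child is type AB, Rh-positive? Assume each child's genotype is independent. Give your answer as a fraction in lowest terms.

ABO cross I^B I^B × I^A i → 1/2 B, 1/2 AB.
Rh cross +/- × -/- → 1/2 Rh+, 1/2 Rh-; so P(type AB, Rh-positive) = 1/2 × 1/2 = 1/4 per child.
P(not type AB, Rh-positive) = 3/4 for one child; (3/4)^2 = 9/16.

9/16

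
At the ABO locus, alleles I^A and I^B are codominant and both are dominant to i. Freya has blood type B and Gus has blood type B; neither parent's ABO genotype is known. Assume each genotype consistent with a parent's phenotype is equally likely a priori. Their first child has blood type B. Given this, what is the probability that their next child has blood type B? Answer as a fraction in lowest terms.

Possible genotypes: Freya ∈ {I^B I^B, I^B i}; Gus ∈ {I^B I^B, I^B i}.
Weight each parental genotype pair by prior × P(type-B child):
  I^B I^B × I^B I^B: posterior weight 4/15; P(next child type B) = 1.
  I^B I^B × I^B i: posterior weight 4/15; P(next child type B) = 1.
  I^B i × I^B I^B: posterior weight 4/15; P(next child type B) = 1.
  I^B i × I^B i: posterior weight 1/5; P(next child type B) = 3/4.
Weighted sum = 19/20.

19/20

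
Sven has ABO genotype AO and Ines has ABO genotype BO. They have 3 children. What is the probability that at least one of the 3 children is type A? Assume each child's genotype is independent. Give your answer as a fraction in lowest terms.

37/64

ABO cross AO × BO → 1/4 O, 1/4 A, 1/4 B, 1/4 AB.
So P(type A) = 1/4 per child.
P(none) = (3/4)^3 = 27/64; P(at least one) = 1 − 27/64 = 37/64.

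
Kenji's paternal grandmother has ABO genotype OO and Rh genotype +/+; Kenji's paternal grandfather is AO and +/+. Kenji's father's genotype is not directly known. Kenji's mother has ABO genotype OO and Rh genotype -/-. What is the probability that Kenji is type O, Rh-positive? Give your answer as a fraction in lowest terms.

3/4

Kenji's father's ABO genotype from OO × AO: 1/2 AO, 1/2 OO.
Crossing each possibility with the mother OO and summing P(type O): 1/2·1/2 + 1/2·1 = 3/4.
Similarly for Rh via the father's Rh distribution: P(Rh+) = 1.
Independent loci: 3/4 × 1 = 3/4.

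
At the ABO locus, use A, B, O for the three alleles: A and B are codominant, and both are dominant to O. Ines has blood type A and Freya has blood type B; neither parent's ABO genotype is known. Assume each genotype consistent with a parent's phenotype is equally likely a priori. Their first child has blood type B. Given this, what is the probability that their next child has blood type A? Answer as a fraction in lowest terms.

Possible genotypes: Ines ∈ {AA, AO}; Freya ∈ {BB, BO}.
Weight each parental genotype pair by prior × P(type-B child):
  AO × BB: posterior weight 2/3; P(next child type A) = 0.
  AO × BO: posterior weight 1/3; P(next child type A) = 1/4.
Weighted sum = 1/12.

1/12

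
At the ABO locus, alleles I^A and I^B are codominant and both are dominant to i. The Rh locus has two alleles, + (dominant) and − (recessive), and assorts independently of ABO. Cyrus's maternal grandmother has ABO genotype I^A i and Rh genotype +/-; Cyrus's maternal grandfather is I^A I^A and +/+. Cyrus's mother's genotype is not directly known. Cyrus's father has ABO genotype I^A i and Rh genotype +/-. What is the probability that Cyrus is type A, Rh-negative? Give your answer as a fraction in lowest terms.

Cyrus's mother's ABO genotype from I^A i × I^A I^A: 1/2 I^A I^A, 1/2 I^A i.
Crossing each possibility with the father I^A i and summing P(type A): 1/2·1 + 1/2·3/4 = 7/8.
Similarly for Rh via the mother's Rh distribution: P(Rh-) = 1/8.
Independent loci: 7/8 × 1/8 = 7/64.

7/64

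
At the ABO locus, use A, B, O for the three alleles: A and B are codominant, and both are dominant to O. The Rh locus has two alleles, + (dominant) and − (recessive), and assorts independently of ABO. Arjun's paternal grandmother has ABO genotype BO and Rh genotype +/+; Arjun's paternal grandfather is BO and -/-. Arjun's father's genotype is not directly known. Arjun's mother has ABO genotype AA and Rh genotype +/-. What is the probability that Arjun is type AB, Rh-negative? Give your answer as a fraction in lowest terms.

Arjun's father's ABO genotype from BO × BO: 1/4 BB, 1/2 BO, 1/4 OO.
Crossing each possibility with the mother AA and summing P(type AB): 1/4·1 + 1/2·1/2 + 1/4·0 = 1/2.
Similarly for Rh via the father's Rh distribution: P(Rh-) = 1/4.
Independent loci: 1/2 × 1/4 = 1/8.

1/8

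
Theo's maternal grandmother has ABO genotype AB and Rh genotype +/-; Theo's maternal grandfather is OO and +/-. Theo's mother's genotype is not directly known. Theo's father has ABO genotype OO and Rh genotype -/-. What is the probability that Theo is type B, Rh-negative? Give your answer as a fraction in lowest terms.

1/8

Theo's mother's ABO genotype from AB × OO: 1/2 AO, 1/2 BO.
Crossing each possibility with the father OO and summing P(type B): 1/2·0 + 1/2·1/2 = 1/4.
Similarly for Rh via the mother's Rh distribution: P(Rh-) = 1/2.
Independent loci: 1/4 × 1/2 = 1/8.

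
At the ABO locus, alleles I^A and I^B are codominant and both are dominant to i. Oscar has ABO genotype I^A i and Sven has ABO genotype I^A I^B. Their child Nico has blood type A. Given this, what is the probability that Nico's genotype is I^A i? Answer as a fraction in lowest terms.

1/2

Cross I^A i × I^A I^B → 1/4 I^A I^A, 1/4 I^A I^B, 1/4 I^A i, 1/4 I^B i.
Type-A genotypes among offspring: I^A I^A (1/4), I^A i (1/4); total 1/2.
P(I^A i | type A) = (1/4) / (1/2) = 1/2.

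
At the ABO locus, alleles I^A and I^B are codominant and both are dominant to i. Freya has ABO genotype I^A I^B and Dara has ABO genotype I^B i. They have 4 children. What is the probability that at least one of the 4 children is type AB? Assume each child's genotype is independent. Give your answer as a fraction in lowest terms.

ABO cross I^A I^B × I^B i → 1/4 A, 1/2 B, 1/4 AB.
So P(type AB) = 1/4 per child.
P(none) = (3/4)^4 = 81/256; P(at least one) = 1 − 81/256 = 175/256.

175/256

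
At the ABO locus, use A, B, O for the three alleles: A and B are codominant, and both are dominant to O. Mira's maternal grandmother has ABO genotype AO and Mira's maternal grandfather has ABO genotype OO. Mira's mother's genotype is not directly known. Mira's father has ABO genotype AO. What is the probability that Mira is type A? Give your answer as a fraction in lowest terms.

Mira's mother's ABO genotype from AO × OO: 1/2 AO, 1/2 OO.
Crossing each possibility with the father AO and summing P(type A): 1/2·3/4 + 1/2·1/2 = 5/8.

5/8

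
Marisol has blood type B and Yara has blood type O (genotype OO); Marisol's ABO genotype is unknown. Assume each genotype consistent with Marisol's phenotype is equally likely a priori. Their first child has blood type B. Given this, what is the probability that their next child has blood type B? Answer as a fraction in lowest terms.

Possible genotypes: Marisol ∈ {BB, BO}; Yara ∈ {OO}.
Weight each parental genotype pair by prior × P(type-B child):
  BB × OO: posterior weight 2/3; P(next child type B) = 1.
  BO × OO: posterior weight 1/3; P(next child type B) = 1/2.
Weighted sum = 5/6.

5/6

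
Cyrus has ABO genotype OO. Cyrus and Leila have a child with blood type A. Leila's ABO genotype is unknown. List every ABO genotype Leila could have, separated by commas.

AA, AB, AO

For each candidate genotype of Leila, check whether crossing it with OO can produce every observed child phenotype.
  AA → possible child types {A} ✓
  AB → possible child types {A, B} ✓
  AO → possible child types {O, A} ✓
  BB → possible child types {B} ✗
  BO → possible child types {O, B} ✗
  OO → possible child types {O} ✗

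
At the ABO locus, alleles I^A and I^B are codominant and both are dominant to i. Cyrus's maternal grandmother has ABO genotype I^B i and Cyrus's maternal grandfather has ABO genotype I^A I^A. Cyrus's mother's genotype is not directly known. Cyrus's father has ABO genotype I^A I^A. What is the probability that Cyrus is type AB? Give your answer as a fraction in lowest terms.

1/4

Cyrus's mother's ABO genotype from I^B i × I^A I^A: 1/2 I^A I^B, 1/2 I^A i.
Crossing each possibility with the father I^A I^A and summing P(type AB): 1/2·1/2 + 1/2·0 = 1/4.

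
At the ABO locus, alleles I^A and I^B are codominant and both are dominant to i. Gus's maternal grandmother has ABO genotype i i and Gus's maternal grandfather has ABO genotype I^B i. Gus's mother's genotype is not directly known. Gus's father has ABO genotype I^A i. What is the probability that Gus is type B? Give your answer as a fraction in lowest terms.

Gus's mother's ABO genotype from i i × I^B i: 1/2 I^B i, 1/2 i i.
Crossing each possibility with the father I^A i and summing P(type B): 1/2·1/4 + 1/2·0 = 1/8.

1/8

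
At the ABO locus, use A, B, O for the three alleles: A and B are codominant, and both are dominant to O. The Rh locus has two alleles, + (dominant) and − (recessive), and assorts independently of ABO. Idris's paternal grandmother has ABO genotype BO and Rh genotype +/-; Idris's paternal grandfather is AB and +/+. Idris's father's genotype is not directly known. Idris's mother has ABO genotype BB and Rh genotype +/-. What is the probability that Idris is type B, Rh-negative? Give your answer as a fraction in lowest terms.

Idris's father's ABO genotype from BO × AB: 1/4 AB, 1/4 AO, 1/4 BB, 1/4 BO.
Crossing each possibility with the mother BB and summing P(type B): 1/4·1/2 + 1/4·1/2 + 1/4·1 + 1/4·1 = 3/4.
Similarly for Rh via the father's Rh distribution: P(Rh-) = 1/8.
Independent loci: 3/4 × 1/8 = 3/32.

3/32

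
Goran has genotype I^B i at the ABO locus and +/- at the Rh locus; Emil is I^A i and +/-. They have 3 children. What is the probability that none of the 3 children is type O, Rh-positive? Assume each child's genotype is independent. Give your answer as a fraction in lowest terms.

ABO cross I^B i × I^A i → 1/4 O, 1/4 A, 1/4 B, 1/4 AB.
Rh cross +/- × +/- → 3/4 Rh+, 1/4 Rh-; so P(type O, Rh-positive) = 1/4 × 3/4 = 3/16 per child.
P(not type O, Rh-positive) = 13/16 for one child; (13/16)^3 = 2197/4096.

2197/4096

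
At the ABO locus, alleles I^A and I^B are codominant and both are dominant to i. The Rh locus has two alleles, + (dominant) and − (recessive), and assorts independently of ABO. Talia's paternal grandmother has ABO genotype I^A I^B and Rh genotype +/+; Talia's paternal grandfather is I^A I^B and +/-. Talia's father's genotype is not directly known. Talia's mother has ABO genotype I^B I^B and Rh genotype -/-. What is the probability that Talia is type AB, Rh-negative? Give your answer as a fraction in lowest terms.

Talia's father's ABO genotype from I^A I^B × I^A I^B: 1/4 I^A I^A, 1/2 I^A I^B, 1/4 I^B I^B.
Crossing each possibility with the mother I^B I^B and summing P(type AB): 1/4·1 + 1/2·1/2 + 1/4·0 = 1/2.
Similarly for Rh via the father's Rh distribution: P(Rh-) = 1/4.
Independent loci: 1/2 × 1/4 = 1/8.

1/8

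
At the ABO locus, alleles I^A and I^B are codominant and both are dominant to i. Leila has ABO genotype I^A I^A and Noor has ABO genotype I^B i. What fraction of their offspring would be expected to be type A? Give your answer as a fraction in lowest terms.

1/2

ABO cross I^A I^A × I^B i → offspring phenotypes: 1/2 A, 1/2 AB.
So P(type A) = 1/2.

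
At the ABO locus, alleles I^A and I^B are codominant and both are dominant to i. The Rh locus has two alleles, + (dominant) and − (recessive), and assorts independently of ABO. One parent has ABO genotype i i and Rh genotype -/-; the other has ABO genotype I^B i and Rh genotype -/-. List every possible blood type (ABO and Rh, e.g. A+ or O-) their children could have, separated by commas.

Gametes from i i × I^B i give offspring ABO genotypes I^B i, i i, i.e. phenotypes O, B.
Rh cross -/- × -/- → phenotypes Rh-.
Combining independently: O-, B-.

O-, B-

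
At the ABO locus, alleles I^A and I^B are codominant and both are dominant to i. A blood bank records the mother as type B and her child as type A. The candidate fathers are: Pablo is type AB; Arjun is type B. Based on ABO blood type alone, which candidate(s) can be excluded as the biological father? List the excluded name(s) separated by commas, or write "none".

A candidate is excluded only if no genotype consistent with his phenotype could produce a type A child with a type B mother.
Arjun (type B): no genotype consistent with that phenotype can produce a type-A child with a type-B mother.

Arjun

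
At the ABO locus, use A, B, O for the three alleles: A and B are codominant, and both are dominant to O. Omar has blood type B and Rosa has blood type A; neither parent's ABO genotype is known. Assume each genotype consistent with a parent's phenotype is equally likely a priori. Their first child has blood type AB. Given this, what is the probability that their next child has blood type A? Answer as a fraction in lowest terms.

Possible genotypes: Omar ∈ {BB, BO}; Rosa ∈ {AA, AO}.
Weight each parental genotype pair by prior × P(type-AB child):
  BB × AA: posterior weight 4/9; P(next child type A) = 0.
  BB × AO: posterior weight 2/9; P(next child type A) = 0.
  BO × AA: posterior weight 2/9; P(next child type A) = 1/2.
  BO × AO: posterior weight 1/9; P(next child type A) = 1/4.
Weighted sum = 5/36.

5/36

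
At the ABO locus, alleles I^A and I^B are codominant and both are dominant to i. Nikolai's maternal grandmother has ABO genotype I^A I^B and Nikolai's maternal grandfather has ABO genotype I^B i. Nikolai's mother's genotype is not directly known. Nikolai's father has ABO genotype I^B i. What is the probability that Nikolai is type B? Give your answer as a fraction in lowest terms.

5/8

Nikolai's mother's ABO genotype from I^A I^B × I^B i: 1/4 I^A I^B, 1/4 I^A i, 1/4 I^B I^B, 1/4 I^B i.
Crossing each possibility with the father I^B i and summing P(type B): 1/4·1/2 + 1/4·1/4 + 1/4·1 + 1/4·3/4 = 5/8.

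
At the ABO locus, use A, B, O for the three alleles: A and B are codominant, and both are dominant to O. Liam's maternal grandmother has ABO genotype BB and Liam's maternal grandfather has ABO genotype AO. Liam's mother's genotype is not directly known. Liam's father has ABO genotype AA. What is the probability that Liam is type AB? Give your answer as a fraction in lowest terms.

1/2

Liam's mother's ABO genotype from BB × AO: 1/2 AB, 1/2 BO.
Crossing each possibility with the father AA and summing P(type AB): 1/2·1/2 + 1/2·1/2 = 1/2.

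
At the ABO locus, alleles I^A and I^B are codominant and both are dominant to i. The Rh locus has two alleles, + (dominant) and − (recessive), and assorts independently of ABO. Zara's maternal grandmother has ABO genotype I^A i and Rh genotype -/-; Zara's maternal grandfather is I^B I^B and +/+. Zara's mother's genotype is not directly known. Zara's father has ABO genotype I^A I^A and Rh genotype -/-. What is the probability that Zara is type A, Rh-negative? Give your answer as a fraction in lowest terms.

1/4

Zara's mother's ABO genotype from I^A i × I^B I^B: 1/2 I^A I^B, 1/2 I^B i.
Crossing each possibility with the father I^A I^A and summing P(type A): 1/2·1/2 + 1/2·1/2 = 1/2.
Similarly for Rh via the mother's Rh distribution: P(Rh-) = 1/2.
Independent loci: 1/2 × 1/2 = 1/4.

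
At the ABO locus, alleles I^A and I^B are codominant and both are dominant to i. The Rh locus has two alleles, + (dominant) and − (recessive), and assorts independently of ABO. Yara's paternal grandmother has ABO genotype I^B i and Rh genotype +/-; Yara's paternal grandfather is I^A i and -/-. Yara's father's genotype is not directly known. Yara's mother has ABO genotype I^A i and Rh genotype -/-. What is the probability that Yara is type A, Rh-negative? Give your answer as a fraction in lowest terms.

3/8

Yara's father's ABO genotype from I^B i × I^A i: 1/4 I^A I^B, 1/4 I^A i, 1/4 I^B i, 1/4 i i.
Crossing each possibility with the mother I^A i and summing P(type A): 1/4·1/2 + 1/4·3/4 + 1/4·1/4 + 1/4·1/2 = 1/2.
Similarly for Rh via the father's Rh distribution: P(Rh-) = 3/4.
Independent loci: 1/2 × 3/4 = 3/8.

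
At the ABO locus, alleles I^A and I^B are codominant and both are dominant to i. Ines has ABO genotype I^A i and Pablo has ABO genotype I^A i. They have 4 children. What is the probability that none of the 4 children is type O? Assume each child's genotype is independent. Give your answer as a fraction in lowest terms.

81/256

ABO cross I^A i × I^A i → 1/4 O, 3/4 A.
So P(type O) = 1/4 per child.
P(not type O) = 3/4 for one child; (3/4)^4 = 81/256.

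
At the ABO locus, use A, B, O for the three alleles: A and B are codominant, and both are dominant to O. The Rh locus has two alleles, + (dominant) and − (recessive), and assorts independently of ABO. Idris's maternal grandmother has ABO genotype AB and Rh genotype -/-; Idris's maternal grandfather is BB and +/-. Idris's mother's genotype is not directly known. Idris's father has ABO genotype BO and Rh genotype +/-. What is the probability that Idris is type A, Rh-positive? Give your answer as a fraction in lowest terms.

Idris's mother's ABO genotype from AB × BB: 1/2 AB, 1/2 BB.
Crossing each possibility with the father BO and summing P(type A): 1/2·1/4 + 1/2·0 = 1/8.
Similarly for Rh via the mother's Rh distribution: P(Rh+) = 5/8.
Independent loci: 1/8 × 5/8 = 5/64.

5/64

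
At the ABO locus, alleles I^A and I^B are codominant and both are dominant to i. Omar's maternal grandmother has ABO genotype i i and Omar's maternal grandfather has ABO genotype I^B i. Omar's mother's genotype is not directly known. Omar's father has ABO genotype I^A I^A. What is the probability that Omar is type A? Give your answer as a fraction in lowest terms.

3/4

Omar's mother's ABO genotype from i i × I^B i: 1/2 I^B i, 1/2 i i.
Crossing each possibility with the father I^A I^A and summing P(type A): 1/2·1/2 + 1/2·1 = 3/4.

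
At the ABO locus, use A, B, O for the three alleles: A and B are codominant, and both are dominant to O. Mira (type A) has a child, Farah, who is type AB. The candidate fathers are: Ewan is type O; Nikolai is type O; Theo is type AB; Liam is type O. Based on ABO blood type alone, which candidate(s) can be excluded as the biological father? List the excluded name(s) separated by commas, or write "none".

Ewan, Nikolai, Liam

A candidate is excluded only if no genotype consistent with his phenotype could produce a type AB child with a type A mother.
Ewan (type O): no genotype consistent with that phenotype can produce a type-AB child with a type-A mother.
Nikolai (type O): no genotype consistent with that phenotype can produce a type-AB child with a type-A mother.
Liam (type O): no genotype consistent with that phenotype can produce a type-AB child with a type-A mother.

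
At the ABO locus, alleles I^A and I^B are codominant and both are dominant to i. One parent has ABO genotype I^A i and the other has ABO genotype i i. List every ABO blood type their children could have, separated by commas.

Gametes from I^A i × i i give offspring ABO genotypes I^A i, i i, i.e. phenotypes O, A.

O, A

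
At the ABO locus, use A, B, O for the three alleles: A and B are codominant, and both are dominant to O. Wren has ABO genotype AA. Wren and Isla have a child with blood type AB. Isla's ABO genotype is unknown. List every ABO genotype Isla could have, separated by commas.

AB, BB, BO

For each candidate genotype of Isla, check whether crossing it with AA can produce every observed child phenotype.
  AA → possible child types {A} ✗
  AB → possible child types {A, AB} ✓
  AO → possible child types {A} ✗
  BB → possible child types {AB} ✓
  BO → possible child types {A, AB} ✓
  OO → possible child types {A} ✗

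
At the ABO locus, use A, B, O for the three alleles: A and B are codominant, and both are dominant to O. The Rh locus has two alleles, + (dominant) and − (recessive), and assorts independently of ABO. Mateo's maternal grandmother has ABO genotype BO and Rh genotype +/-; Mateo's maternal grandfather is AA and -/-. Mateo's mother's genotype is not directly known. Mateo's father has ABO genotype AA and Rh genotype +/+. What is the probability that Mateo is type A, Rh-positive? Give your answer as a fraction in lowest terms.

3/4

Mateo's mother's ABO genotype from BO × AA: 1/2 AB, 1/2 AO.
Crossing each possibility with the father AA and summing P(type A): 1/2·1/2 + 1/2·1 = 3/4.
Similarly for Rh via the mother's Rh distribution: P(Rh+) = 1.
Independent loci: 3/4 × 1 = 3/4.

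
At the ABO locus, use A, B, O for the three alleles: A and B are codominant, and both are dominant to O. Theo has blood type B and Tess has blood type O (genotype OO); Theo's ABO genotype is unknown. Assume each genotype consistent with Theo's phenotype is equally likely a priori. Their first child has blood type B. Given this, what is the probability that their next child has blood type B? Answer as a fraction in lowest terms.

5/6

Possible genotypes: Theo ∈ {BB, BO}; Tess ∈ {OO}.
Weight each parental genotype pair by prior × P(type-B child):
  BB × OO: posterior weight 2/3; P(next child type B) = 1.
  BO × OO: posterior weight 1/3; P(next child type B) = 1/2.
Weighted sum = 5/6.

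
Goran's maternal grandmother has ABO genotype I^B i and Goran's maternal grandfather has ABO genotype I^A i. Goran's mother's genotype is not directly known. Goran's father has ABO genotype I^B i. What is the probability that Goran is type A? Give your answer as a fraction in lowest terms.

1/8

Goran's mother's ABO genotype from I^B i × I^A i: 1/4 I^A I^B, 1/4 I^A i, 1/4 I^B i, 1/4 i i.
Crossing each possibility with the father I^B i and summing P(type A): 1/4·1/4 + 1/4·1/4 + 1/4·0 + 1/4·0 = 1/8.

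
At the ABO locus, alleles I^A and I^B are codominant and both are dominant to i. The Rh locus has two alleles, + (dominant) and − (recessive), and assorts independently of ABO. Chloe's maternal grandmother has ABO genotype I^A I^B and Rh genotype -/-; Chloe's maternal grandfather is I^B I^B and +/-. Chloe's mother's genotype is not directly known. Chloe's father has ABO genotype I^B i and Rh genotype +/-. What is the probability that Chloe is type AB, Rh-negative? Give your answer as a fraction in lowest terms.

Chloe's mother's ABO genotype from I^A I^B × I^B I^B: 1/2 I^A I^B, 1/2 I^B I^B.
Crossing each possibility with the father I^B i and summing P(type AB): 1/2·1/4 + 1/2·0 = 1/8.
Similarly for Rh via the mother's Rh distribution: P(Rh-) = 3/8.
Independent loci: 1/8 × 3/8 = 3/64.

3/64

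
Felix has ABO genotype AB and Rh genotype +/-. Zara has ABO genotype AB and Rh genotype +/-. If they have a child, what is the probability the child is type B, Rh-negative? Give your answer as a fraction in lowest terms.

ABO cross AB × AB → offspring phenotypes: 1/4 A, 1/4 B, 1/2 AB.
Rh cross +/- × +/- → 3/4 Rh+, 1/4 Rh-.
Independent loci: P(type B, Rh-negative) = 1/4 × 1/4 = 1/16.

1/16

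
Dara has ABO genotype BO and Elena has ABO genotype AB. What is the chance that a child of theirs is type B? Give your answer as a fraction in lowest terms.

ABO cross BO × AB → offspring phenotypes: 1/4 A, 1/2 B, 1/4 AB.
So P(type B) = 1/2.

1/2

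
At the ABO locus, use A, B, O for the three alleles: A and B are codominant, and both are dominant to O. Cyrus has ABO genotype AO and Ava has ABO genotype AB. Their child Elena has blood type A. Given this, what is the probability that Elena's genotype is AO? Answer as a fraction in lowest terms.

Cross AO × AB → 1/4 AA, 1/4 AB, 1/4 AO, 1/4 BO.
Type-A genotypes among offspring: AA (1/4), AO (1/4); total 1/2.
P(AO | type A) = (1/4) / (1/2) = 1/2.

1/2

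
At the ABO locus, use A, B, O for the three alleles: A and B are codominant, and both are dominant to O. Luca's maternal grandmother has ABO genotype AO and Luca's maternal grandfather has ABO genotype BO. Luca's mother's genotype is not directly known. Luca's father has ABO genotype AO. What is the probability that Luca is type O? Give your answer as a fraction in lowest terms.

Luca's mother's ABO genotype from AO × BO: 1/4 AB, 1/4 AO, 1/4 BO, 1/4 OO.
Crossing each possibility with the father AO and summing P(type O): 1/4·0 + 1/4·1/4 + 1/4·1/4 + 1/4·1/2 = 1/4.

1/4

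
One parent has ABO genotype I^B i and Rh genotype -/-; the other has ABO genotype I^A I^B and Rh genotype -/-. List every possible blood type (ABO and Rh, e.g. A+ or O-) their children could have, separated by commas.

Gametes from I^B i × I^A I^B give offspring ABO genotypes I^A I^B, I^A i, I^B I^B, I^B i, i.e. phenotypes A, B, AB.
Rh cross -/- × -/- → phenotypes Rh-.
Combining independently: A-, B-, AB-.

A-, B-, AB-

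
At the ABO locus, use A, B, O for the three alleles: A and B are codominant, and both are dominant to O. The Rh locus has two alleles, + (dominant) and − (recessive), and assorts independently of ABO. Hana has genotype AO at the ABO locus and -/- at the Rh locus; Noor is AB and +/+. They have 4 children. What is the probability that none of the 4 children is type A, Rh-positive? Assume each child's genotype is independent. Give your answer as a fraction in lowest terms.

ABO cross AO × AB → 1/2 A, 1/4 B, 1/4 AB.
Rh cross -/- × +/+ → 1 Rh+; so P(type A, Rh-positive) = 1/2 × 1 = 1/2 per child.
P(not type A, Rh-positive) = 1/2 for one child; (1/2)^4 = 1/16.

1/16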